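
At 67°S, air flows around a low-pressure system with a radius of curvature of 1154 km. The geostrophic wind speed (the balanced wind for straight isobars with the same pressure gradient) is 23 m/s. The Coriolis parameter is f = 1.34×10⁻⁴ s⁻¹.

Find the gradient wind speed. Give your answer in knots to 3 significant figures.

39.5 knots

Around a low, centrifugal force acts outward with Coriolis, so pressure-gradient force balances both:
(1/ρ)|∂P/∂n| = fV + V²/R  →  V² + fR·V − fR·V_g = 0
With fR = 1.34×10⁻⁴ × 1154×10³ m = 155 m/s:
V = [−fR + √((fR)² + 4 fR V_g)]/2 = [−155 + √(155² + 4×155×23)]/2 = 20.3 m/s
Subgeostrophic (V < V_g = 23 m/s), as expected around a low.
Converting: 20.3 m/s × 1.944 = 39.5 knots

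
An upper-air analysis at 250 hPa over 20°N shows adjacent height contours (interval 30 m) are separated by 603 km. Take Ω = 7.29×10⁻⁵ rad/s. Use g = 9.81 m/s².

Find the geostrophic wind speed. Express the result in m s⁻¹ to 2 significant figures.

Coriolis parameter at 20°N:
f = 2Ω sin φ = 2 × 7.29×10⁻⁵ × sin 20° = 4.99×10⁻⁵ s⁻¹
Height gradient: |∂Z/∂n| = 30 m / 603000 m = 4.98×10⁻⁵
On a pressure surface, geostrophic balance gives V_g = (g/f)|∂Z/∂n|:
V_g = 9.81 × 4.98×10⁻⁵ / 4.99×10⁻⁵ = 9.79 m/s

9.8 m s⁻¹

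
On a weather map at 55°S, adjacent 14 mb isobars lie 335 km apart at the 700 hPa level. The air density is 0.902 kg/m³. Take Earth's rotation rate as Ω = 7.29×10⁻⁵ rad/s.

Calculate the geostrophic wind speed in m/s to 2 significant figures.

Coriolis parameter at 55°S:
f = 2Ω sin φ = 2 × 7.29×10⁻⁵ × sin 55° = 1.19×10⁻⁴ s⁻¹
Pressure gradient: |∂P/∂n| = 1400 Pa / 335000 m = 4.18×10⁻³ Pa/m
Geostrophic balance (pressure-gradient force = Coriolis force):
V_g = (1/(fρ)) |∂P/∂n| = 4.18×10⁻³ / (1.19×10⁻⁴ × 0.902) = 38.8 m/s

39 m/s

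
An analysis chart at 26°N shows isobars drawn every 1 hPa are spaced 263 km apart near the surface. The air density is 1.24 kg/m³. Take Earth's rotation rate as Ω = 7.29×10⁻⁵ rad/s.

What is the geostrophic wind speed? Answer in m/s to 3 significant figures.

4.80 m/s

Coriolis parameter at 26°N:
f = 2Ω sin φ = 2 × 7.29×10⁻⁵ × sin 26° = 6.39×10⁻⁵ s⁻¹
Pressure gradient: |∂P/∂n| = 100 Pa / 263000 m = 3.80×10⁻⁴ Pa/m
Geostrophic balance (pressure-gradient force = Coriolis force):
V_g = (1/(fρ)) |∂P/∂n| = 3.80×10⁻⁴ / (6.39×10⁻⁵ × 1.24) = 4.80 m/s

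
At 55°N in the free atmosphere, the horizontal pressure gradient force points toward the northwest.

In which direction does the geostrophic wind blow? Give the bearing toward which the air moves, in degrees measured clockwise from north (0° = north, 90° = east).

045°

The pressure-gradient force points toward the northwest (bearing 315°).
Geostrophic balance: in the Northern Hemisphere the Coriolis force deflects motion to the right, so the geostrophic wind blows 90° to the right of the pressure-gradient force (low pressure on the left).
Rotating 315° by 90° clockwise gives 045° — the wind blows toward the northeast.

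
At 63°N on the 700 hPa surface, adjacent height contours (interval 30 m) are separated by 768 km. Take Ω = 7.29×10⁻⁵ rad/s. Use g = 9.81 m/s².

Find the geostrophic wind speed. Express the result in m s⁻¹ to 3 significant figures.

2.95 m s⁻¹

Coriolis parameter at 63°N:
f = 2Ω sin φ = 2 × 7.29×10⁻⁵ × sin 63° = 1.30×10⁻⁴ s⁻¹
Height gradient: |∂Z/∂n| = 30 m / 768000 m = 3.91×10⁻⁵
On a pressure surface, geostrophic balance gives V_g = (g/f)|∂Z/∂n|:
V_g = 9.81 × 3.91×10⁻⁵ / 1.30×10⁻⁴ = 2.95 m/s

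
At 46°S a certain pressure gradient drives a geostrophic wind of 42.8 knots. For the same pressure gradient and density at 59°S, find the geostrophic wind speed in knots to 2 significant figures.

36 knots

With the same pressure gradient and density, V_g ∝ 1/f ∝ 1/sin φ.
V₂ = V₁ · sin φ₁ / sin φ₂ = 42.8 × sin 46° / sin 59°
V₂ = 42.8 × 0.7193/0.8572 = 36 knots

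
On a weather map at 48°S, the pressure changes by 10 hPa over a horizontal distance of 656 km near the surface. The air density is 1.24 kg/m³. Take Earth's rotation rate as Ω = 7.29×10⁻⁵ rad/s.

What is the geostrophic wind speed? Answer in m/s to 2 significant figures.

Coriolis parameter at 48°S:
f = 2Ω sin φ = 2 × 7.29×10⁻⁵ × sin 48° = 1.08×10⁻⁴ s⁻¹
Pressure gradient: |∂P/∂n| = 1000 Pa / 656000 m = 1.52×10⁻³ Pa/m
Geostrophic balance (pressure-gradient force = Coriolis force):
V_g = (1/(fρ)) |∂P/∂n| = 1.52×10⁻³ / (1.08×10⁻⁴ × 1.24) = 11.3 m/s

11 m/s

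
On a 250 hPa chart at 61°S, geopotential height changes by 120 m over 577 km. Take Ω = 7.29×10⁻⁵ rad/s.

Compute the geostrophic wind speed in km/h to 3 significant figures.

57.6 km/h

Coriolis parameter at 61°S:
f = 2Ω sin φ = 2 × 7.29×10⁻⁵ × sin 61° = 1.28×10⁻⁴ s⁻¹
Height gradient: |∂Z/∂n| = 120 m / 577000 m = 2.08×10⁻⁴
On a pressure surface, geostrophic balance gives V_g = (g/f)|∂Z/∂n|:
V_g = 9.81 × 2.08×10⁻⁴ / 1.28×10⁻⁴ = 16.0 m/s
Converting: 16.0 m/s × 3.6 = 57.6 km/h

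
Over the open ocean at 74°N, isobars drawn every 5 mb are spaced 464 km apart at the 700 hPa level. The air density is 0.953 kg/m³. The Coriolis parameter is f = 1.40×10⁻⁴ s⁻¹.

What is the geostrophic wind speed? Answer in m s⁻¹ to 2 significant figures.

Pressure gradient: |∂P/∂n| = 500 Pa / 464000 m = 1.08×10⁻³ Pa/m
Geostrophic balance (pressure-gradient force = Coriolis force):
V_g = (1/(fρ)) |∂P/∂n| = 1.08×10⁻³ / (1.40×10⁻⁴ × 0.953) = 8.08 m/s

8.1 m s⁻¹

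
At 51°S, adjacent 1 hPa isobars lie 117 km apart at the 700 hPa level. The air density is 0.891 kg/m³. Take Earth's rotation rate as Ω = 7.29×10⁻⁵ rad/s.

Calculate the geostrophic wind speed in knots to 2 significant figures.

16 knots

Coriolis parameter at 51°S:
f = 2Ω sin φ = 2 × 7.29×10⁻⁵ × sin 51° = 1.13×10⁻⁴ s⁻¹
Pressure gradient: |∂P/∂n| = 100 Pa / 117000 m = 8.55×10⁻⁴ Pa/m
Geostrophic balance (pressure-gradient force = Coriolis force):
V_g = (1/(fρ)) |∂P/∂n| = 8.55×10⁻⁴ / (1.13×10⁻⁴ × 0.891) = 8.47 m/s
Converting: 8.47 m/s × 1.944 = 16 knots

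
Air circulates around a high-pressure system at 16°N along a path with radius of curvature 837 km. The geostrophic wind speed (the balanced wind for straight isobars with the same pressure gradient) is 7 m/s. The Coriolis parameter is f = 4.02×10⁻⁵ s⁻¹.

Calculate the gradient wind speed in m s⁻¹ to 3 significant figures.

9.93 m s⁻¹

Around a high, pressure-gradient force acts outward with centrifugal, so Coriolis balances both:
fV = (1/ρ)|∂P/∂n| + V²/R  →  V² − fR·V + fR·V_g = 0
With fR = 4.02×10⁻⁵ × 837×10³ m = 33.6 m/s:
V = [fR − √((fR)² − 4 fR V_g)]/2 = [33.6 − √(33.6² − 4×33.6×7)]/2 = 9.93 m/s
Supergeostrophic (V > V_g = 7 m/s), as expected around a high.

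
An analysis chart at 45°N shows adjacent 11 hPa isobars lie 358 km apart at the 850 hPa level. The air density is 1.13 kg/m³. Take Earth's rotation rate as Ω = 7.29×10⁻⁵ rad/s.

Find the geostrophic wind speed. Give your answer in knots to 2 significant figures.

Coriolis parameter at 45°N:
f = 2Ω sin φ = 2 × 7.29×10⁻⁵ × sin 45° = 1.03×10⁻⁴ s⁻¹
Pressure gradient: |∂P/∂n| = 1100 Pa / 358000 m = 3.07×10⁻³ Pa/m
Geostrophic balance (pressure-gradient force = Coriolis force):
V_g = (1/(fρ)) |∂P/∂n| = 3.07×10⁻³ / (1.03×10⁻⁴ × 1.13) = 26.4 m/s
Converting: 26.4 m/s × 1.944 = 51 knots

51 knots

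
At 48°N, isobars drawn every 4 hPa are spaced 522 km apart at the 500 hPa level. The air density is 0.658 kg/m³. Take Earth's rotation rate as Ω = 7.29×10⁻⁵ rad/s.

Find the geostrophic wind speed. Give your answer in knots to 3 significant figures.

20.9 knots

Coriolis parameter at 48°N:
f = 2Ω sin φ = 2 × 7.29×10⁻⁵ × sin 48° = 1.08×10⁻⁴ s⁻¹
Pressure gradient: |∂P/∂n| = 400 Pa / 522000 m = 7.66×10⁻⁴ Pa/m
Geostrophic balance (pressure-gradient force = Coriolis force):
V_g = (1/(fρ)) |∂P/∂n| = 7.66×10⁻⁴ / (1.08×10⁻⁴ × 0.658) = 10.7 m/s
Converting: 10.7 m/s × 1.944 = 20.9 knots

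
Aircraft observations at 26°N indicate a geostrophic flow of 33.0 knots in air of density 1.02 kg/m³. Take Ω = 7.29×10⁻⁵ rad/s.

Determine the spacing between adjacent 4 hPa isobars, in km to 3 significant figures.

Coriolis parameter at 26°N:
f = 2Ω sin φ = 2 × 7.29×10⁻⁵ × sin 26° = 6.39×10⁻⁵ s⁻¹
Wind speed in SI: 33.0 knots = 17.0 m/s
Geostrophic balance rearranged: |∂P/∂n| = f ρ V_g
|∂P/∂n| = 6.39×10⁻⁵ × 1.02 × 17.0 = 1.11×10⁻³ Pa/m
Isobar spacing: Δn = ΔP/|∂P/∂n| = 400 Pa / 1.11×10⁻³ Pa/m = 361417 m ≈ 361 km

361 km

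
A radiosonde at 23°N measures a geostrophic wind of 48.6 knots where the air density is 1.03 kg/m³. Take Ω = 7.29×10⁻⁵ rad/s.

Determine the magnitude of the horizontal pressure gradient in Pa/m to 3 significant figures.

1.47×10⁻³ Pa/m

Coriolis parameter at 23°N:
f = 2Ω sin φ = 2 × 7.29×10⁻⁵ × sin 23° = 5.70×10⁻⁵ s⁻¹
Wind speed in SI: 48.6 knots = 25.0 m/s
Geostrophic balance rearranged: |∂P/∂n| = f ρ V_g
|∂P/∂n| = 5.70×10⁻⁵ × 1.03 × 25.0 = 1.47×10⁻³ Pa/m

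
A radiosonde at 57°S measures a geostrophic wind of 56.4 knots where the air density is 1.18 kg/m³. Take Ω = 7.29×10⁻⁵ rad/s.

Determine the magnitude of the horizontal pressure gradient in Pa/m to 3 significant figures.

4.19×10⁻³ Pa/m

Coriolis parameter at 57°S:
f = 2Ω sin φ = 2 × 7.29×10⁻⁵ × sin 57° = 1.22×10⁻⁴ s⁻¹
Wind speed in SI: 56.4 knots = 29.0 m/s
Geostrophic balance rearranged: |∂P/∂n| = f ρ V_g
|∂P/∂n| = 1.22×10⁻⁴ × 1.18 × 29.0 = 4.19×10⁻³ Pa/m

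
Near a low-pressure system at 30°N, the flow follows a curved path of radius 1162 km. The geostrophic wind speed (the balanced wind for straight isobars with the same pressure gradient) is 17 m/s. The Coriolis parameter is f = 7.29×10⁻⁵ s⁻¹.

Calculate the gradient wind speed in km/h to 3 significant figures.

52.2 km/h

Around a low, centrifugal force acts outward with Coriolis, so pressure-gradient force balances both:
(1/ρ)|∂P/∂n| = fV + V²/R  →  V² + fR·V − fR·V_g = 0
With fR = 7.29×10⁻⁵ × 1162×10³ m = 84.7 m/s:
V = [−fR + √((fR)² + 4 fR V_g)]/2 = [−84.7 + √(84.7² + 4×84.7×17)]/2 = 14.5 m/s
Subgeostrophic (V < V_g = 17 m/s), as expected around a low.
Converting: 14.5 m/s × 3.6 = 52.2 km/h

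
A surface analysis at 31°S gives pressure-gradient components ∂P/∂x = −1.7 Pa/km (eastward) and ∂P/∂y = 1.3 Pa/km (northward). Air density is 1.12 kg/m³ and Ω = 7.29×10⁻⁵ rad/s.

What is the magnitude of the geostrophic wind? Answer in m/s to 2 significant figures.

Coriolis parameter at 31°S:
f = 2Ω sin φ = 2 × 7.29×10⁻⁵ × sin 31° = 7.51×10⁻⁵ s⁻¹
In the Southern Hemisphere f is negative: f = −7.51×10⁻⁵ s⁻¹.
Component geostrophic relations (x east, y north):
u_g = −(1/(fρ)) ∂P/∂y,  v_g = (1/(fρ)) ∂P/∂x
u_g = −(1.3×10⁻³)/(−7.51×10⁻⁵ × 1.12) = 15.5 m/s;  v_g = (−1.7×10⁻³)/(−7.51×10⁻⁵ × 1.12) = 20.2 m/s
|V_g| = √(u_g² + v_g²) = 25.4 m/s

25 m/s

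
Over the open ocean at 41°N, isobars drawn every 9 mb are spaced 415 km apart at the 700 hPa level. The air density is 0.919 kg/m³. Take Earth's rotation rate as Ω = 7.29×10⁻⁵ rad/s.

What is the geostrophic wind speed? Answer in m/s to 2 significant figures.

25 m/s

Coriolis parameter at 41°N:
f = 2Ω sin φ = 2 × 7.29×10⁻⁵ × sin 41° = 9.57×10⁻⁵ s⁻¹
Pressure gradient: |∂P/∂n| = 900 Pa / 415000 m = 2.17×10⁻³ Pa/m
Geostrophic balance (pressure-gradient force = Coriolis force):
V_g = (1/(fρ)) |∂P/∂n| = 2.17×10⁻³ / (9.57×10⁻⁵ × 0.919) = 24.7 m/s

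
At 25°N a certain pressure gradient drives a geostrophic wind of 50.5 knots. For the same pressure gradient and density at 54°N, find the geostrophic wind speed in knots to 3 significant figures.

With the same pressure gradient and density, V_g ∝ 1/f ∝ 1/sin φ.
V₂ = V₁ · sin φ₁ / sin φ₂ = 50.5 × sin 25° / sin 54°
V₂ = 50.5 × 0.4226/0.8090 = 26.4 knots

26.4 knots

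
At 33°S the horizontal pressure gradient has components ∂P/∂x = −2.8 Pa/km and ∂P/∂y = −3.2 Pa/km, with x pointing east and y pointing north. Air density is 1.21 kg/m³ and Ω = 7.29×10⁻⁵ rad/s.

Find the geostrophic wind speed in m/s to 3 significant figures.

44.3 m/s

Coriolis parameter at 33°S:
f = 2Ω sin φ = 2 × 7.29×10⁻⁵ × sin 33° = 7.94×10⁻⁵ s⁻¹
In the Southern Hemisphere f is negative: f = −7.94×10⁻⁵ s⁻¹.
Component geostrophic relations (x east, y north):
u_g = −(1/(fρ)) ∂P/∂y,  v_g = (1/(fρ)) ∂P/∂x
u_g = −(−3.2×10⁻³)/(−7.94×10⁻⁵ × 1.21) = −33.3 m/s;  v_g = (−2.8×10⁻³)/(−7.94×10⁻⁵ × 1.21) = 29.1 m/s
|V_g| = √(u_g² + v_g²) = 44.3 m/s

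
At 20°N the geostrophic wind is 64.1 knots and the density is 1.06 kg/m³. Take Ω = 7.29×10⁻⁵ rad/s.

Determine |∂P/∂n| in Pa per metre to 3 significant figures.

1.74×10⁻³ Pa/m

Coriolis parameter at 20°N:
f = 2Ω sin φ = 2 × 7.29×10⁻⁵ × sin 20° = 4.99×10⁻⁵ s⁻¹
Wind speed in SI: 64.1 knots = 33.0 m/s
Geostrophic balance rearranged: |∂P/∂n| = f ρ V_g
|∂P/∂n| = 4.99×10⁻⁵ × 1.06 × 33.0 = 1.74×10⁻³ Pa/m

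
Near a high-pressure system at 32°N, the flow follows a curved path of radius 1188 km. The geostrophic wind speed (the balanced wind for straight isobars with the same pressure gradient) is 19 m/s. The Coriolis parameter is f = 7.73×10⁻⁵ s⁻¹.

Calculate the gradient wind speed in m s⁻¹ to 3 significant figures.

26.9 m s⁻¹

Around a high, pressure-gradient force acts outward with centrifugal, so Coriolis balances both:
fV = (1/ρ)|∂P/∂n| + V²/R  →  V² − fR·V + fR·V_g = 0
With fR = 7.73×10⁻⁵ × 1188×10³ m = 91.8 m/s:
V = [fR − √((fR)² − 4 fR V_g)]/2 = [91.8 − √(91.8² − 4×91.8×19)]/2 = 26.9 m/s
Supergeostrophic (V > V_g = 19 m/s), as expected around a high.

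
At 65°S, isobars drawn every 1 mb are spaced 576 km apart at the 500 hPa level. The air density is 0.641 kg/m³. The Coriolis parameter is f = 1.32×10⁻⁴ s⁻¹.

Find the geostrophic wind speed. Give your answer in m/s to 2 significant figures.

Pressure gradient: |∂P/∂n| = 100 Pa / 576000 m = 1.74×10⁻⁴ Pa/m
Geostrophic balance (pressure-gradient force = Coriolis force):
V_g = (1/(fρ)) |∂P/∂n| = 1.74×10⁻⁴ / (1.32×10⁻⁴ × 0.641) = 2.05 m/s

2.1 m/s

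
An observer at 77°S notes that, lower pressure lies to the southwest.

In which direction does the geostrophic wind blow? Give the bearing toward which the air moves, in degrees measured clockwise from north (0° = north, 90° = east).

The pressure-gradient force points toward the southwest (bearing 225°).
Geostrophic balance: in the Southern Hemisphere the Coriolis force deflects motion to the left, so the geostrophic wind blows 90° to the left of the pressure-gradient force (low pressure on the right).
Rotating 225° by 90° counterclockwise gives 135° — the wind blows toward the southeast.

135°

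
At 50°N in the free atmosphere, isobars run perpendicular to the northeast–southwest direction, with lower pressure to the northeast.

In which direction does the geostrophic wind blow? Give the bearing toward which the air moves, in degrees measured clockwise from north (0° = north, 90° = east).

135°

The pressure-gradient force points toward the northeast (bearing 045°).
Geostrophic balance: in the Northern Hemisphere the Coriolis force deflects motion to the right, so the geostrophic wind blows 90° to the right of the pressure-gradient force (low pressure on the left).
Rotating 045° by 90° clockwise gives 135° — the wind blows toward the southeast.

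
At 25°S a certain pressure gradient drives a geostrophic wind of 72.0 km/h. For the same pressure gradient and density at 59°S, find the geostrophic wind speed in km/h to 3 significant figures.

35.5 km/h

With the same pressure gradient and density, V_g ∝ 1/f ∝ 1/sin φ.
V₂ = V₁ · sin φ₁ / sin φ₂ = 72.0 × sin 25° / sin 59°
V₂ = 72.0 × 0.4226/0.8572 = 35.5 km/h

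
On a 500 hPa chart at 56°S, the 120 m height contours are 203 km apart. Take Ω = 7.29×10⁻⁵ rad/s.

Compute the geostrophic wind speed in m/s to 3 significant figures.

Coriolis parameter at 56°S:
f = 2Ω sin φ = 2 × 7.29×10⁻⁵ × sin 56° = 1.21×10⁻⁴ s⁻¹
Height gradient: |∂Z/∂n| = 120 m / 203000 m = 5.91×10⁻⁴
On a pressure surface, geostrophic balance gives V_g = (g/f)|∂Z/∂n|:
V_g = 9.81 × 5.91×10⁻⁴ / 1.21×10⁻⁴ = 48.0 m/s

48.0 m/s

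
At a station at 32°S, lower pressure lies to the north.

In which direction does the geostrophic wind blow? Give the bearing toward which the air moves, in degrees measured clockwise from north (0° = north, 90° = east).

270°

The pressure-gradient force points toward the north (bearing 000°).
Geostrophic balance: in the Southern Hemisphere the Coriolis force deflects motion to the left, so the geostrophic wind blows 90° to the left of the pressure-gradient force (low pressure on the right).
Rotating 000° by 90° counterclockwise gives 270° — the wind blows toward the west.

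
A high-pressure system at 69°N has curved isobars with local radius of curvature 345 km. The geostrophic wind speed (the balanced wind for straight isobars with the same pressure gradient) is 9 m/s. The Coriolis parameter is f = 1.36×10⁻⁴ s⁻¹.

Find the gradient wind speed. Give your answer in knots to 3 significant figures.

23.6 knots

Around a high, pressure-gradient force acts outward with centrifugal, so Coriolis balances both:
fV = (1/ρ)|∂P/∂n| + V²/R  →  V² − fR·V + fR·V_g = 0
With fR = 1.36×10⁻⁴ × 345×10³ m = 46.9 m/s:
V = [fR − √((fR)² − 4 fR V_g)]/2 = [46.9 − √(46.9² − 4×46.9×9)]/2 = 12.1 m/s
Supergeostrophic (V > V_g = 9 m/s), as expected around a high.
Converting: 12.1 m/s × 1.944 = 23.6 knots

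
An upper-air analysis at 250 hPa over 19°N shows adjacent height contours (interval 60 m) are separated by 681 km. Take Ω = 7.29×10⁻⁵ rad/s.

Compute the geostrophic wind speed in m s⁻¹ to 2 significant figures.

18 m s⁻¹

Coriolis parameter at 19°N:
f = 2Ω sin φ = 2 × 7.29×10⁻⁵ × sin 19° = 4.75×10⁻⁵ s⁻¹
Height gradient: |∂Z/∂n| = 60 m / 681000 m = 8.81×10⁻⁵
On a pressure surface, geostrophic balance gives V_g = (g/f)|∂Z/∂n|:
V_g = 9.81 × 8.81×10⁻⁵ / 4.75×10⁻⁵ = 18.2 m/s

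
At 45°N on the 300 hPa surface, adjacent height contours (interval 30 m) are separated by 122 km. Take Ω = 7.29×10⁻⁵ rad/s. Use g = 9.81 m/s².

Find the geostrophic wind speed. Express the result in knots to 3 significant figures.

45.5 knots

Coriolis parameter at 45°N:
f = 2Ω sin φ = 2 × 7.29×10⁻⁵ × sin 45° = 1.03×10⁻⁴ s⁻¹
Height gradient: |∂Z/∂n| = 30 m / 122000 m = 2.46×10⁻⁴
On a pressure surface, geostrophic balance gives V_g = (g/f)|∂Z/∂n|:
V_g = 9.81 × 2.46×10⁻⁴ / 1.03×10⁻⁴ = 23.4 m/s
Converting: 23.4 m/s × 1.944 = 45.5 knots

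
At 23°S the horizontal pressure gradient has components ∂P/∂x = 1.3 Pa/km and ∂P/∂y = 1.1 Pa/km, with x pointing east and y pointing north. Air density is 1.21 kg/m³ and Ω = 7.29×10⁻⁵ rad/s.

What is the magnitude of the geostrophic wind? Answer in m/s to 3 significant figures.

24.7 m/s

Coriolis parameter at 23°S:
f = 2Ω sin φ = 2 × 7.29×10⁻⁵ × sin 23° = 5.70×10⁻⁵ s⁻¹
In the Southern Hemisphere f is negative: f = −5.70×10⁻⁵ s⁻¹.
Component geostrophic relations (x east, y north):
u_g = −(1/(fρ)) ∂P/∂y,  v_g = (1/(fρ)) ∂P/∂x
u_g = −(1.1×10⁻³)/(−5.70×10⁻⁵ × 1.21) = 16.0 m/s;  v_g = (1.3×10⁻³)/(−5.70×10⁻⁵ × 1.21) = −18.9 m/s
|V_g| = √(u_g² + v_g²) = 24.7 m/s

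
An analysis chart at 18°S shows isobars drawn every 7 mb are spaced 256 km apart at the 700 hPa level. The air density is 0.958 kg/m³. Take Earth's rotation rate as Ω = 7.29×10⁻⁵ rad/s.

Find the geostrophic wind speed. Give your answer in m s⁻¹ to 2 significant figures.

63 m s⁻¹

Coriolis parameter at 18°S:
f = 2Ω sin φ = 2 × 7.29×10⁻⁵ × sin 18° = 4.51×10⁻⁵ s⁻¹
Pressure gradient: |∂P/∂n| = 700 Pa / 256000 m = 2.73×10⁻³ Pa/m
Geostrophic balance (pressure-gradient force = Coriolis force):
V_g = (1/(fρ)) |∂P/∂n| = 2.73×10⁻³ / (4.51×10⁻⁵ × 0.958) = 63.4 m/s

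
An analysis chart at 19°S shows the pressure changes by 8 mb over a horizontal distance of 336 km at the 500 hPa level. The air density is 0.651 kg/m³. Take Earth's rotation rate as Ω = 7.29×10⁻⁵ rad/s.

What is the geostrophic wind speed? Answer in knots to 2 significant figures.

Coriolis parameter at 19°S:
f = 2Ω sin φ = 2 × 7.29×10⁻⁵ × sin 19° = 4.75×10⁻⁵ s⁻¹
Pressure gradient: |∂P/∂n| = 800 Pa / 336000 m = 2.38×10⁻³ Pa/m
Geostrophic balance (pressure-gradient force = Coriolis force):
V_g = (1/(fρ)) |∂P/∂n| = 2.38×10⁻³ / (4.75×10⁻⁵ × 0.651) = 77.0 m/s
Converting: 77.0 m/s × 1.944 = 150 knots

150 knots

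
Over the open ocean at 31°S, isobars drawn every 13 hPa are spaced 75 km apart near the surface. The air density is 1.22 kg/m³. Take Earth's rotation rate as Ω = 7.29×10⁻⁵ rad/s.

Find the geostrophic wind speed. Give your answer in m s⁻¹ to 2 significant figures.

190 m s⁻¹

Coriolis parameter at 31°S:
f = 2Ω sin φ = 2 × 7.29×10⁻⁵ × sin 31° = 7.51×10⁻⁵ s⁻¹
Pressure gradient: |∂P/∂n| = 1300 Pa / 75000 m = 1.73×10⁻² Pa/m
Geostrophic balance (pressure-gradient force = Coriolis force):
V_g = (1/(fρ)) |∂P/∂n| = 1.73×10⁻² / (7.51×10⁻⁵ × 1.22) = 189 m/s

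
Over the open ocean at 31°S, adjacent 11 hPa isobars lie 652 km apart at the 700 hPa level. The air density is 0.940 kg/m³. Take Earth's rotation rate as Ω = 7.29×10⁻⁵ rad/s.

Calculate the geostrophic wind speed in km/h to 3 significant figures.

Coriolis parameter at 31°S:
f = 2Ω sin φ = 2 × 7.29×10⁻⁵ × sin 31° = 7.51×10⁻⁵ s⁻¹
Pressure gradient: |∂P/∂n| = 1100 Pa / 652000 m = 1.69×10⁻³ Pa/m
Geostrophic balance (pressure-gradient force = Coriolis force):
V_g = (1/(fρ)) |∂P/∂n| = 1.69×10⁻³ / (7.51×10⁻⁵ × 0.940) = 23.9 m/s
Converting: 23.9 m/s × 3.6 = 86.0 km/h

86.0 km/h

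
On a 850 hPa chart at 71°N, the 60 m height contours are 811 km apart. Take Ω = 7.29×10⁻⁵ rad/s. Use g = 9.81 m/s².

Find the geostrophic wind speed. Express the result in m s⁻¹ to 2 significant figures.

Coriolis parameter at 71°N:
f = 2Ω sin φ = 2 × 7.29×10⁻⁵ × sin 71° = 1.38×10⁻⁴ s⁻¹
Height gradient: |∂Z/∂n| = 60 m / 811000 m = 7.40×10⁻⁵
On a pressure surface, geostrophic balance gives V_g = (g/f)|∂Z/∂n|:
V_g = 9.81 × 7.40×10⁻⁵ / 1.38×10⁻⁴ = 5.26 m/s

5.3 m s⁻¹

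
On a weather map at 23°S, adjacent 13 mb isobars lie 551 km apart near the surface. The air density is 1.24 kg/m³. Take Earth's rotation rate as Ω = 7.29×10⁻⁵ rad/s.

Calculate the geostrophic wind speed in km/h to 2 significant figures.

120 km/h

Coriolis parameter at 23°S:
f = 2Ω sin φ = 2 × 7.29×10⁻⁵ × sin 23° = 5.70×10⁻⁵ s⁻¹
Pressure gradient: |∂P/∂n| = 1300 Pa / 551000 m = 2.36×10⁻³ Pa/m
Geostrophic balance (pressure-gradient force = Coriolis force):
V_g = (1/(fρ)) |∂P/∂n| = 2.36×10⁻³ / (5.70×10⁻⁵ × 1.24) = 33.4 m/s
Converting: 33.4 m/s × 3.6 = 120 km/h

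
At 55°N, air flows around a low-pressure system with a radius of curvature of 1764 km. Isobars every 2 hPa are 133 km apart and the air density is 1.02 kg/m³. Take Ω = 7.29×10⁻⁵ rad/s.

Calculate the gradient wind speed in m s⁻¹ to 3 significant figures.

Coriolis parameter at 55°N:
f = 2Ω sin φ = 2 × 7.29×10⁻⁵ × sin 55° = 1.19×10⁻⁴ s⁻¹
Pressure gradient: |∂P/∂n| = 200 Pa / 133000 m = 1.50×10⁻³ Pa/m
Geostrophic speed: V_g = |∂P/∂n|/(fρ) = 1.50×10⁻³/(1.19×10⁻⁴ × 1.02) = 12.3 m/s
Around a low, centrifugal force acts outward with Coriolis, so pressure-gradient force balances both:
(1/ρ)|∂P/∂n| = fV + V²/R  →  V² + fR·V − fR·V_g = 0
With fR = 1.19×10⁻⁴ × 1764×10³ m = 211 m/s:
V = [−fR + √((fR)² + 4 fR V_g)]/2 = [−211 + √(211² + 4×211×12.3)]/2 = 11.7 m/s
Subgeostrophic (V < V_g = 12.3 m/s), as expected around a low.

11.7 m s⁻¹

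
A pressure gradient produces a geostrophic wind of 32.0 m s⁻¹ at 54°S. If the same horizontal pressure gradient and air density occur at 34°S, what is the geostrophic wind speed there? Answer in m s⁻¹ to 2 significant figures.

With the same pressure gradient and density, V_g ∝ 1/f ∝ 1/sin φ.
V₂ = V₁ · sin φ₁ / sin φ₂ = 32.0 × sin 54° / sin 34°
V₂ = 32.0 × 0.8090/0.5592 = 46 m s⁻¹

46 m s⁻¹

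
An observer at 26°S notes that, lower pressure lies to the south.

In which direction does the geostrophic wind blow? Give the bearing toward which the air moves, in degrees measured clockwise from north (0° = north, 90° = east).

The pressure-gradient force points toward the south (bearing 180°).
Geostrophic balance: in the Southern Hemisphere the Coriolis force deflects motion to the left, so the geostrophic wind blows 90° to the left of the pressure-gradient force (low pressure on the right).
Rotating 180° by 90° counterclockwise gives 090° — the wind blows toward the east.

090°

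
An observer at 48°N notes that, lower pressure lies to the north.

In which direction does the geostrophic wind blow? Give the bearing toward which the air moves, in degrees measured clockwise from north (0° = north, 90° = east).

The pressure-gradient force points toward the north (bearing 000°).
Geostrophic balance: in the Northern Hemisphere the Coriolis force deflects motion to the right, so the geostrophic wind blows 90° to the right of the pressure-gradient force (low pressure on the left).
Rotating 000° by 90° clockwise gives 090° — the wind blows toward the east.

090°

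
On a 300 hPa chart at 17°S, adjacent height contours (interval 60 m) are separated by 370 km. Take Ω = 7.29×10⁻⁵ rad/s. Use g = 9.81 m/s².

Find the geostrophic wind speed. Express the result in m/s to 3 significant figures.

37.3 m/s

Coriolis parameter at 17°S:
f = 2Ω sin φ = 2 × 7.29×10⁻⁵ × sin 17° = 4.26×10⁻⁵ s⁻¹
Height gradient: |∂Z/∂n| = 60 m / 370000 m = 1.62×10⁻⁴
On a pressure surface, geostrophic balance gives V_g = (g/f)|∂Z/∂n|:
V_g = 9.81 × 1.62×10⁻⁴ / 4.26×10⁻⁵ = 37.3 m/s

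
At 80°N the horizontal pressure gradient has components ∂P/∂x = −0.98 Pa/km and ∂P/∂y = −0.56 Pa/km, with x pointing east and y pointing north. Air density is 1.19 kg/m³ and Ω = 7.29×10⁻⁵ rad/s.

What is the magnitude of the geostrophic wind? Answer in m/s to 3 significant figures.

Coriolis parameter at 80°N:
f = 2Ω sin φ = 2 × 7.29×10⁻⁵ × sin 80° = 1.44×10⁻⁴ s⁻¹
Component geostrophic relations (x east, y north):
u_g = −(1/(fρ)) ∂P/∂y,  v_g = (1/(fρ)) ∂P/∂x
u_g = −(−0.56×10⁻³)/(1.44×10⁻⁴ × 1.19) = 3.28 m/s;  v_g = (−0.98×10⁻³)/(1.44×10⁻⁴ × 1.19) = −5.74 m/s
|V_g| = √(u_g² + v_g²) = 6.61 m/s

6.61 m/s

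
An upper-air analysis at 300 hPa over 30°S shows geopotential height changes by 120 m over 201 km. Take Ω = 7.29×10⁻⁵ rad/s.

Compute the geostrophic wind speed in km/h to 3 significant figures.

289 km/h

Coriolis parameter at 30°S:
f = 2Ω sin φ = 2 × 7.29×10⁻⁵ × sin 30° = 7.29×10⁻⁵ s⁻¹
Height gradient: |∂Z/∂n| = 120 m / 201000 m = 5.97×10⁻⁴
On a pressure surface, geostrophic balance gives V_g = (g/f)|∂Z/∂n|:
V_g = 9.81 × 5.97×10⁻⁴ / 7.29×10⁻⁵ = 80.3 m/s
Converting: 80.3 m/s × 3.6 = 289 km/h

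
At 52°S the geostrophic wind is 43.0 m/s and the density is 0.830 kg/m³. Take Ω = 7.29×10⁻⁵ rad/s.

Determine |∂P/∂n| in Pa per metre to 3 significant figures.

Coriolis parameter at 52°S:
f = 2Ω sin φ = 2 × 7.29×10⁻⁵ × sin 52° = 1.15×10⁻⁴ s⁻¹
Geostrophic balance rearranged: |∂P/∂n| = f ρ V_g
|∂P/∂n| = 1.15×10⁻⁴ × 0.830 × 43.0 = 4.10×10⁻³ Pa/m

4.10×10⁻³ Pa/m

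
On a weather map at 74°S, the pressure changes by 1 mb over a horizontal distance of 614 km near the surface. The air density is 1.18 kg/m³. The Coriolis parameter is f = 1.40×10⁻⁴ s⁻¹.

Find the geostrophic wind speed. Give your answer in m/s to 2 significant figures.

0.99 m/s

Pressure gradient: |∂P/∂n| = 100 Pa / 614000 m = 1.63×10⁻⁴ Pa/m
Geostrophic balance (pressure-gradient force = Coriolis force):
V_g = (1/(fρ)) |∂P/∂n| = 1.63×10⁻⁴ / (1.40×10⁻⁴ × 1.18) = 0.986 m/s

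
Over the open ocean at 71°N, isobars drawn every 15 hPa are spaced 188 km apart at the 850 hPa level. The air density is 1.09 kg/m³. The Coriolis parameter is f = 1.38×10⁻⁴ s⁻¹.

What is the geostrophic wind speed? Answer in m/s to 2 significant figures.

53 m/s

Pressure gradient: |∂P/∂n| = 1500 Pa / 188000 m = 7.98×10⁻³ Pa/m
Geostrophic balance (pressure-gradient force = Coriolis force):
V_g = (1/(fρ)) |∂P/∂n| = 7.98×10⁻³ / (1.38×10⁻⁴ × 1.09) = 53.0 m/s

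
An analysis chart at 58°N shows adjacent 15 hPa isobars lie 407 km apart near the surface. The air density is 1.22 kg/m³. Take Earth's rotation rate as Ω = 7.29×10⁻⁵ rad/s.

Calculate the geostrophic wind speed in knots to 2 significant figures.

Coriolis parameter at 58°N:
f = 2Ω sin φ = 2 × 7.29×10⁻⁵ × sin 58° = 1.24×10⁻⁴ s⁻¹
Pressure gradient: |∂P/∂n| = 1500 Pa / 407000 m = 3.69×10⁻³ Pa/m
Geostrophic balance (pressure-gradient force = Coriolis force):
V_g = (1/(fρ)) |∂P/∂n| = 3.69×10⁻³ / (1.24×10⁻⁴ × 1.22) = 24.4 m/s
Converting: 24.4 m/s × 1.944 = 47 knots

47 knots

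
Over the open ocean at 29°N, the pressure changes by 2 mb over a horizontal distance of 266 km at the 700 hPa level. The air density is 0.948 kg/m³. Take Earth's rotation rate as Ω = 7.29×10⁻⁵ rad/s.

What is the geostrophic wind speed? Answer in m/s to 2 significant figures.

11 m/s

Coriolis parameter at 29°N:
f = 2Ω sin φ = 2 × 7.29×10⁻⁵ × sin 29° = 7.07×10⁻⁵ s⁻¹
Pressure gradient: |∂P/∂n| = 200 Pa / 266000 m = 7.52×10⁻⁴ Pa/m
Geostrophic balance (pressure-gradient force = Coriolis force):
V_g = (1/(fρ)) |∂P/∂n| = 7.52×10⁻⁴ / (7.07×10⁻⁵ × 0.948) = 11.2 m/s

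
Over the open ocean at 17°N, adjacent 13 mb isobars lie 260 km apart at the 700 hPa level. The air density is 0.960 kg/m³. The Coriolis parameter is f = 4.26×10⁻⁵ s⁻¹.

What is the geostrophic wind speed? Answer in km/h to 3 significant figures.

440 km/h

Pressure gradient: |∂P/∂n| = 1300 Pa / 260000 m = 5.00×10⁻³ Pa/m
Geostrophic balance (pressure-gradient force = Coriolis force):
V_g = (1/(fρ)) |∂P/∂n| = 5.00×10⁻³ / (4.26×10⁻⁵ × 0.960) = 122 m/s
Converting: 122 m/s × 3.6 = 440 km/h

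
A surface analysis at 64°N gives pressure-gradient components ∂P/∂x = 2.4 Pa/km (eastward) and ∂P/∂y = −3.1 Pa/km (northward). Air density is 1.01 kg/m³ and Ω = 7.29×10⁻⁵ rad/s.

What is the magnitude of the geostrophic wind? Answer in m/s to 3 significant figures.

29.6 m/s

Coriolis parameter at 64°N:
f = 2Ω sin φ = 2 × 7.29×10⁻⁵ × sin 64° = 1.31×10⁻⁴ s⁻¹
Component geostrophic relations (x east, y north):
u_g = −(1/(fρ)) ∂P/∂y,  v_g = (1/(fρ)) ∂P/∂x
u_g = −(−3.1×10⁻³)/(1.31×10⁻⁴ × 1.01) = 23.4 m/s;  v_g = (2.4×10⁻³)/(1.31×10⁻⁴ × 1.01) = 18.1 m/s
|V_g| = √(u_g² + v_g²) = 29.6 m/s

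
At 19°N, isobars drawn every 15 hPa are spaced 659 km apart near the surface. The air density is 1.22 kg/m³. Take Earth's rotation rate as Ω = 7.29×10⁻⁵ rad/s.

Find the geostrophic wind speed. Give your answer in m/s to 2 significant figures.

Coriolis parameter at 19°N:
f = 2Ω sin φ = 2 × 7.29×10⁻⁵ × sin 19° = 4.75×10⁻⁵ s⁻¹
Pressure gradient: |∂P/∂n| = 1500 Pa / 659000 m = 2.28×10⁻³ Pa/m
Geostrophic balance (pressure-gradient force = Coriolis force):
V_g = (1/(fρ)) |∂P/∂n| = 2.28×10⁻³ / (4.75×10⁻⁵ × 1.22) = 39.3 m/s

39 m/s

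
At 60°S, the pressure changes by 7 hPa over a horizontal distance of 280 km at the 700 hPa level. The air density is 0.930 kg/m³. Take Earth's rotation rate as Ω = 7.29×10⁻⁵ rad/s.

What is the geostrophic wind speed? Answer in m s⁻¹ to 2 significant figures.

Coriolis parameter at 60°S:
f = 2Ω sin φ = 2 × 7.29×10⁻⁵ × sin 60° = 1.26×10⁻⁴ s⁻¹
Pressure gradient: |∂P/∂n| = 700 Pa / 280000 m = 2.50×10⁻³ Pa/m
Geostrophic balance (pressure-gradient force = Coriolis force):
V_g = (1/(fρ)) |∂P/∂n| = 2.50×10⁻³ / (1.26×10⁻⁴ × 0.930) = 21.3 m/s

21 m s⁻¹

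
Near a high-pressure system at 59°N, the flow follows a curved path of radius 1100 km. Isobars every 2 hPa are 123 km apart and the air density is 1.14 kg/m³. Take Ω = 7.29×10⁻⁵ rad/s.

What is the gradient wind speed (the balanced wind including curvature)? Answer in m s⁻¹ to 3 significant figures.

12.6 m s⁻¹

Coriolis parameter at 59°N:
f = 2Ω sin φ = 2 × 7.29×10⁻⁵ × sin 59° = 1.25×10⁻⁴ s⁻¹
Pressure gradient: |∂P/∂n| = 200 Pa / 123000 m = 1.63×10⁻³ Pa/m
Geostrophic speed: V_g = |∂P/∂n|/(fρ) = 1.63×10⁻³/(1.25×10⁻⁴ × 1.14) = 11.4 m/s
Around a high, pressure-gradient force acts outward with centrifugal, so Coriolis balances both:
fV = (1/ρ)|∂P/∂n| + V²/R  →  V² − fR·V + fR·V_g = 0
With fR = 1.25×10⁻⁴ × 1100×10³ m = 137 m/s:
V = [fR − √((fR)² − 4 fR V_g)]/2 = [137 − √(137² − 4×137×11.4)]/2 = 12.6 m/s
Supergeostrophic (V > V_g = 11.4 m/s), as expected around a high.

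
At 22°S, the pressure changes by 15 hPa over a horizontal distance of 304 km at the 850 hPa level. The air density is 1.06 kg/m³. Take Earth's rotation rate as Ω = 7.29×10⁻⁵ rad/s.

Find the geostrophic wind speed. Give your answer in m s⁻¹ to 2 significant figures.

Coriolis parameter at 22°S:
f = 2Ω sin φ = 2 × 7.29×10⁻⁵ × sin 22° = 5.46×10⁻⁵ s⁻¹
Pressure gradient: |∂P/∂n| = 1500 Pa / 304000 m = 4.93×10⁻³ Pa/m
Geostrophic balance (pressure-gradient force = Coriolis force):
V_g = (1/(fρ)) |∂P/∂n| = 4.93×10⁻³ / (5.46×10⁻⁵ × 1.06) = 85.2 m/s

85 m s⁻¹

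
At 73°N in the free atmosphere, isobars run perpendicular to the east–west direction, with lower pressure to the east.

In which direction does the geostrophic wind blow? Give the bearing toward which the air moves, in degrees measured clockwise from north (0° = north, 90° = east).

The pressure-gradient force points toward the east (bearing 090°).
Geostrophic balance: in the Northern Hemisphere the Coriolis force deflects motion to the right, so the geostrophic wind blows 90° to the right of the pressure-gradient force (low pressure on the left).
Rotating 090° by 90° clockwise gives 180° — the wind blows toward the south.

180°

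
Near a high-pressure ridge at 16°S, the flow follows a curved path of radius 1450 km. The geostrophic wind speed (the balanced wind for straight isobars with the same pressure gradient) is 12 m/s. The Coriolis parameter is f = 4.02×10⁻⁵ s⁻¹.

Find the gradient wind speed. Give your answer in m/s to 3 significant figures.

16.9 m/s

Around a high, pressure-gradient force acts outward with centrifugal, so Coriolis balances both:
fV = (1/ρ)|∂P/∂n| + V²/R  →  V² − fR·V + fR·V_g = 0
With fR = 4.02×10⁻⁵ × 1450×10³ m = 58.3 m/s:
V = [fR − √((fR)² − 4 fR V_g)]/2 = [58.3 − √(58.3² − 4×58.3×12)]/2 = 16.9 m/s
Supergeostrophic (V > V_g = 12 m/s), as expected around a high.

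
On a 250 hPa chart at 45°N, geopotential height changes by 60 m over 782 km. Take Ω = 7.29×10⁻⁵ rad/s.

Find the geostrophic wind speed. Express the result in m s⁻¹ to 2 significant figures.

7.3 m s⁻¹

Coriolis parameter at 45°N:
f = 2Ω sin φ = 2 × 7.29×10⁻⁵ × sin 45° = 1.03×10⁻⁴ s⁻¹
Height gradient: |∂Z/∂n| = 60 m / 782000 m = 7.67×10⁻⁵
On a pressure surface, geostrophic balance gives V_g = (g/f)|∂Z/∂n|:
V_g = 9.81 × 7.67×10⁻⁵ / 1.03×10⁻⁴ = 7.30 m/s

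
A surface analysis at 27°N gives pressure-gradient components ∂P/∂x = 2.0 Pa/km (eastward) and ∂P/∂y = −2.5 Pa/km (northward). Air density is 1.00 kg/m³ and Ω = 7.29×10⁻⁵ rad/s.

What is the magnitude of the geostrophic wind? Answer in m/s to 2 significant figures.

Coriolis parameter at 27°N:
f = 2Ω sin φ = 2 × 7.29×10⁻⁵ × sin 27° = 6.62×10⁻⁵ s⁻¹
Component geostrophic relations (x east, y north):
u_g = −(1/(fρ)) ∂P/∂y,  v_g = (1/(fρ)) ∂P/∂x
u_g = −(−2.5×10⁻³)/(6.62×10⁻⁵ × 1.00) = 37.8 m/s;  v_g = (2.0×10⁻³)/(6.62×10⁻⁵ × 1.00) = 30.2 m/s
|V_g| = √(u_g² + v_g²) = 48.4 m/s

48 m/s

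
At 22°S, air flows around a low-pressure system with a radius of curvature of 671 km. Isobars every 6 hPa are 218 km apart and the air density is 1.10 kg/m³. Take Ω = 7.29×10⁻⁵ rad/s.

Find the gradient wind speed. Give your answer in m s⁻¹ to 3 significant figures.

26.6 m s⁻¹

Coriolis parameter at 22°S:
f = 2Ω sin φ = 2 × 7.29×10⁻⁵ × sin 22° = 5.46×10⁻⁵ s⁻¹
Pressure gradient: |∂P/∂n| = 600 Pa / 218000 m = 2.75×10⁻³ Pa/m
Geostrophic speed: V_g = |∂P/∂n|/(fρ) = 2.75×10⁻³/(5.46×10⁻⁵ × 1.10) = 45.8 m/s
Around a low, centrifugal force acts outward with Coriolis, so pressure-gradient force balances both:
(1/ρ)|∂P/∂n| = fV + V²/R  →  V² + fR·V − fR·V_g = 0
With fR = 5.46×10⁻⁵ × 671×10³ m = 36.6 m/s:
V = [−fR + √((fR)² + 4 fR V_g)]/2 = [−36.6 + √(36.6² + 4×36.6×45.8)]/2 = 26.6 m/s
Subgeostrophic (V < V_g = 45.8 m/s), as expected around a low.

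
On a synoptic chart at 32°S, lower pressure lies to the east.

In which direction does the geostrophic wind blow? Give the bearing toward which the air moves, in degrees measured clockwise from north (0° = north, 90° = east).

000°

The pressure-gradient force points toward the east (bearing 090°).
Geostrophic balance: in the Southern Hemisphere the Coriolis force deflects motion to the left, so the geostrophic wind blows 90° to the left of the pressure-gradient force (low pressure on the right).
Rotating 090° by 90° counterclockwise gives 000° — the wind blows toward the north.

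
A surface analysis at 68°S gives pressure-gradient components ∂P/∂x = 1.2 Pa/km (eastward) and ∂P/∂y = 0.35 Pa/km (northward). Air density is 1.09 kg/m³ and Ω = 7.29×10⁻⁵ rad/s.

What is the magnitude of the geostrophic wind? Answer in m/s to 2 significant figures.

8.5 m/s

Coriolis parameter at 68°S:
f = 2Ω sin φ = 2 × 7.29×10⁻⁵ × sin 68° = 1.35×10⁻⁴ s⁻¹
In the Southern Hemisphere f is negative: f = −1.35×10⁻⁴ s⁻¹.
Component geostrophic relations (x east, y north):
u_g = −(1/(fρ)) ∂P/∂y,  v_g = (1/(fρ)) ∂P/∂x
u_g = −(0.35×10⁻³)/(−1.35×10⁻⁴ × 1.09) = 2.38 m/s;  v_g = (1.2×10⁻³)/(−1.35×10⁻⁴ × 1.09) = −8.14 m/s
|V_g| = √(u_g² + v_g²) = 8.48 m/s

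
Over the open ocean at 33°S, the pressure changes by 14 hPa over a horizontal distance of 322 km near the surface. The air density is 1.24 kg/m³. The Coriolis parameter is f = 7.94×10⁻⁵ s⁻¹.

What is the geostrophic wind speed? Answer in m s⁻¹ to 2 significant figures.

Pressure gradient: |∂P/∂n| = 1400 Pa / 322000 m = 4.35×10⁻³ Pa/m
Geostrophic balance (pressure-gradient force = Coriolis force):
V_g = (1/(fρ)) |∂P/∂n| = 4.35×10⁻³ / (7.94×10⁻⁵ × 1.24) = 44.2 m/s

44 m s⁻¹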